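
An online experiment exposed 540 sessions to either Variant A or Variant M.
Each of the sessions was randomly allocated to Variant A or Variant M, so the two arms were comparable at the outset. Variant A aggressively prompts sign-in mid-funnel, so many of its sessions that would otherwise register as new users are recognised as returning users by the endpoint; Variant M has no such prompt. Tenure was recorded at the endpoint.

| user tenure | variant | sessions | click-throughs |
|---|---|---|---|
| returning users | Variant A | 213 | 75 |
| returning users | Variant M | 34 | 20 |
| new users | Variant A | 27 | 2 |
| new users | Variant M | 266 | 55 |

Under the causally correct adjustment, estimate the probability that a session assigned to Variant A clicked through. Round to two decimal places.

0.32

The stratified and pooled comparisons disagree (Variant M wins within each user tenure; Variant A wins overall), so the answer turns on the causal role of user tenure.
User tenure lies on the pathway variant → user tenure → outcome, so adjusting for it blocks the indirect effect. For the total causal effect of variant, use the unadjusted pooled rates.
So P(outcome | do(Variant A)) is just the pooled rate for Variant A: 77/240 = 0.321.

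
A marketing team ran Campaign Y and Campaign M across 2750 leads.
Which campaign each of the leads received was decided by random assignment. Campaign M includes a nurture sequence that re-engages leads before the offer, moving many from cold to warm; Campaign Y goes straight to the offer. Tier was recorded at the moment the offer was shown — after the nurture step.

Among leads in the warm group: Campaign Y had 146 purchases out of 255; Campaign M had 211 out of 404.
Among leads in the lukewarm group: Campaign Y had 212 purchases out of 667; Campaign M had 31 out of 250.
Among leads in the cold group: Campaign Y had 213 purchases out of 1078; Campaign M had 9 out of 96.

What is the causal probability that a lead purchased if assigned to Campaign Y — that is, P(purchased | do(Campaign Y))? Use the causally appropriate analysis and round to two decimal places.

0.29

Within every engagement tier level Campaign Y has the higher rate, yet pooled Campaign M does — Simpson's reversal.
Engagement tier here is a post-treatment variable shaped by the campaign; conditioning on it would introduce bias rather than remove it. The overall comparison is the causal one.
So P(outcome | do(Campaign Y)) is just the pooled rate for Campaign Y: 571/2000 = 0.285.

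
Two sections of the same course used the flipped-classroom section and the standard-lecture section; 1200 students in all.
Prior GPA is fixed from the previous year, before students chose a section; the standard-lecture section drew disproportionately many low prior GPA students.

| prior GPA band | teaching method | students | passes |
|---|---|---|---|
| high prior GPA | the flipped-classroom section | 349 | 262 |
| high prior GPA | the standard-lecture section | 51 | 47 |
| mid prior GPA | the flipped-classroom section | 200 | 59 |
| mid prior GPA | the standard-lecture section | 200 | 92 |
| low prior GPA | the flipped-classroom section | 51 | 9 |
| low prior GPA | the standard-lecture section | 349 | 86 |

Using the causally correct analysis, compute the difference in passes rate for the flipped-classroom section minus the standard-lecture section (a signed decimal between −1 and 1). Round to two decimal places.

-0.14

The prior GPA band-specific comparison favours the standard-lecture section throughout, but the pooled figures favour the flipped-classroom section. The question is whether to condition on prior GPA band.
Prior GPA band is set before the teaching method has any effect — it is not caused by the teaching method — and it independently drives the outcome. That makes it a confounder, so the causal comparison is within prior GPA band levels.
Adjusting over the population distribution of prior GPA band: 0.333·(0.751−0.922) + 0.333·(0.295−0.460) + 0.333·(0.176−0.246) = -0.135.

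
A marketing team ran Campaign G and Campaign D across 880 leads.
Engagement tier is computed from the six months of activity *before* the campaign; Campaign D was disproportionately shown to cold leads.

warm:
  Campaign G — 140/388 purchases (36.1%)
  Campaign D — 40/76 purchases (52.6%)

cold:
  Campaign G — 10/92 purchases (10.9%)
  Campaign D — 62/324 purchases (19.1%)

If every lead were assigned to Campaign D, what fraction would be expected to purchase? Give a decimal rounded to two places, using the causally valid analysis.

0.37

The imbalance in engagement tier arose from how leads were allocated, not from anything the campaign did; and engagement tier independently affects the outcome. The pooled gap is confounded — condition on engagement tier.
Standardising Campaign D to the population engagement tier mix: 0.527·40/76 + 0.473·62/324 = 0.368.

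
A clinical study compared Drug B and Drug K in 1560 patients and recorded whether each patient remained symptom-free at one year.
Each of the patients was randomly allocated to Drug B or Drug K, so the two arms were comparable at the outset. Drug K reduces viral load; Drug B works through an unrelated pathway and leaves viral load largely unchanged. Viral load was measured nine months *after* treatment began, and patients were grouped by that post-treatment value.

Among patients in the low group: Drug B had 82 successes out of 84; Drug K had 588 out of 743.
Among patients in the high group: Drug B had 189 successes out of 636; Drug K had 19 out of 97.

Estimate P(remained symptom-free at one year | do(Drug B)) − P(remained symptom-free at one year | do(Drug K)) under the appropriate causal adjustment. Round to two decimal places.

Drug B is higher inside every viral load stratum but Drug K is higher in aggregate. Whether to stratify depends on how viral load relates to the drug.
The distribution of viral load is itself part of what the drug does — it is an intermediate outcome. Holding it fixed would remove that part of the effect; the total effect is the pooled difference.
The causal difference is the pooled difference: 0.376 − 0.723 = -0.346.

-0.35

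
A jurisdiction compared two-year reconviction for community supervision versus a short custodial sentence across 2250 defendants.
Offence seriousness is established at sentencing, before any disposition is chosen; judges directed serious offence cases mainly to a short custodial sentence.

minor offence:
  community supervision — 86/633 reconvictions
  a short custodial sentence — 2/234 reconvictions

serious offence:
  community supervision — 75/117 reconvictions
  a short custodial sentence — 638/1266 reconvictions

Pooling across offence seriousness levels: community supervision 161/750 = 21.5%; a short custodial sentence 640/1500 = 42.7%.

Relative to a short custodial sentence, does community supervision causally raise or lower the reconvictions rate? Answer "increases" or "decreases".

increases

a short custodial sentence is lower inside every offence seriousness stratum but community supervision is lower in aggregate. Whether to stratify depends on how offence seriousness relates to the disposition.
The imbalance in offence seriousness arose from how defendants were allocated, not from anything the disposition did; and offence seriousness independently affects the outcome. The pooled gap is confounded — condition on offence seriousness.
Within each level — minor offence: 13.6% vs 0.9%; serious offence: 64.1% vs 50.4% — a short custodial sentence is lower every time.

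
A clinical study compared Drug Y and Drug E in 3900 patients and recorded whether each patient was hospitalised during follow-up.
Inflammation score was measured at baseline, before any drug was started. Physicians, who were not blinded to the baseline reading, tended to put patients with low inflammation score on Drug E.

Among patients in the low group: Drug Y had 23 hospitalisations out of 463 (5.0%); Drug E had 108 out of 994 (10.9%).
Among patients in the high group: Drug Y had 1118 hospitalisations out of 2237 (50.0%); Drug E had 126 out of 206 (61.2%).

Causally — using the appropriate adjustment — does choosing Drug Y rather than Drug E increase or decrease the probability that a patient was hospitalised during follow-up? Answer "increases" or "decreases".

Since inflammation score is a pre-existing factor (not a product of the drug) and it affects the outcome on its own, it is a confounder. The stratified rates, not the pooled rate, identify the causal effect.
Within each level — low: 5.0% vs 10.9%; high: 50.0% vs 61.2% — Drug Y is lower every time.

decreases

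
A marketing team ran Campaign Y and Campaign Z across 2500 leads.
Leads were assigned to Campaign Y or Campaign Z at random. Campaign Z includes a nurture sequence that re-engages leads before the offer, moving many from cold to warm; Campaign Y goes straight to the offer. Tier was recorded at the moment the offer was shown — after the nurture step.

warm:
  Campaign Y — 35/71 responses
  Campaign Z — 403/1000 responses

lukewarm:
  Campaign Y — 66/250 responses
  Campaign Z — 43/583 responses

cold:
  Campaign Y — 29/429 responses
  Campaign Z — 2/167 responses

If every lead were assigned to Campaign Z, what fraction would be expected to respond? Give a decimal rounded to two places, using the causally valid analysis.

The distribution of engagement tier is itself part of what the campaign does — it is an intermediate outcome. Holding it fixed would remove that part of the effect; the total effect is the pooled difference.
So P(outcome | do(Campaign Z)) is just the pooled rate for Campaign Z: 448/1750 = 0.256.

0.26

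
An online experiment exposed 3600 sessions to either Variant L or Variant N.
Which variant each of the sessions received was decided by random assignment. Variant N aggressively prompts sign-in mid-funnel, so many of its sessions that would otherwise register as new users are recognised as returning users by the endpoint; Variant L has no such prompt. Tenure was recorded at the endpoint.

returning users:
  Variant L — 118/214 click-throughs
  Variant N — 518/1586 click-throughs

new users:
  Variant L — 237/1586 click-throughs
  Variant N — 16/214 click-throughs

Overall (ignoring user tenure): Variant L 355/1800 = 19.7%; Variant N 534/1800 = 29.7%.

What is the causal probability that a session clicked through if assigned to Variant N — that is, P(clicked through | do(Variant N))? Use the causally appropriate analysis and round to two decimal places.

The stratified and pooled comparisons disagree (Variant L wins within each user tenure; Variant N wins overall), so the answer turns on the causal role of user tenure.
User tenure is downstream of the variant. One should not condition on a consequence of treatment, so the overall rates are the right comparison.
So P(outcome | do(Variant N)) is just the pooled rate for Variant N: 534/1800 = 0.297.

0.30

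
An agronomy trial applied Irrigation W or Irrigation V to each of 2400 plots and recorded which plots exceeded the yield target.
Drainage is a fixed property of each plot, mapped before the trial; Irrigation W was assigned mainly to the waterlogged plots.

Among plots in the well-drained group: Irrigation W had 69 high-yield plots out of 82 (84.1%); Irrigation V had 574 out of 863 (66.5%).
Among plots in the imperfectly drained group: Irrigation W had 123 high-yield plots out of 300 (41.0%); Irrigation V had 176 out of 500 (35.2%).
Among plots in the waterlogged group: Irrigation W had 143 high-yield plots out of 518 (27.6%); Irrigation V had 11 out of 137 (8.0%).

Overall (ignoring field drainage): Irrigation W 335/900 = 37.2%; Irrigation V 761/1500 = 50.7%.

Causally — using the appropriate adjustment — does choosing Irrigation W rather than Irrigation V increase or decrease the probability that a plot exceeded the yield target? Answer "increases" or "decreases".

The field drainage-specific comparison favours Irrigation W throughout, but the pooled figures favour Irrigation V. The question is whether to condition on field drainage.
Nothing the irrigation does changes field drainage; the imbalance is an allocation artefact. With field drainage also predicting the outcome, the pooled figure is confounded, and the within-stratum comparison is the causal one.
Within each level — well-drained: 84.1% vs 66.5%; imperfectly drained: 41.0% vs 35.2%; waterlogged: 27.6% vs 8.0% — Irrigation W is higher every time.

increases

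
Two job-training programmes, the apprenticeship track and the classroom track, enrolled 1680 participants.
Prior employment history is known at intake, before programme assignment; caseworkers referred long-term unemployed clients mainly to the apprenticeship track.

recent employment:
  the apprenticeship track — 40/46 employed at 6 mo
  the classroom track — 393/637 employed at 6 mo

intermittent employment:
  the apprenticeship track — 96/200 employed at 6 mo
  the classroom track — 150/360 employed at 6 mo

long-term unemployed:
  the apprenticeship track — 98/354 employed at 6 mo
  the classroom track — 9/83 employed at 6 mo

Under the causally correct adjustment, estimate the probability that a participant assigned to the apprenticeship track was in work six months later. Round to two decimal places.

0.59

The prior employment history-specific comparison favours the apprenticeship track throughout, but the pooled figures favour the classroom track. The question is whether to condition on prior employment history.
The imbalance in prior employment history arose from how participants were allocated, not from anything the programme did; and prior employment history independently affects the outcome. The pooled gap is confounded — condition on prior employment history.
Standardising the apprenticeship track to the population prior employment history mix: 0.407·40/46 + 0.333·96/200 + 0.260·98/354 = 0.586.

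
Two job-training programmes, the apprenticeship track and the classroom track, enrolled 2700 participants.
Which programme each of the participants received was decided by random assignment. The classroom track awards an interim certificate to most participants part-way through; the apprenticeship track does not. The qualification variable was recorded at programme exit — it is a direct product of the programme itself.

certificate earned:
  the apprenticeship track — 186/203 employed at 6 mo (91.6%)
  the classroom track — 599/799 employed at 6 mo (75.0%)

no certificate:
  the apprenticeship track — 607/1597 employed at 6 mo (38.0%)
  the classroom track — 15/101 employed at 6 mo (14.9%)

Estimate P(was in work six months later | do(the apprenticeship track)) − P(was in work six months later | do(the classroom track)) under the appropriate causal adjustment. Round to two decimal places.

-0.24

the apprenticeship track is higher inside every qualification attained during the programme stratum but the classroom track is higher in aggregate. Whether to stratify depends on how qualification attained during the programme relates to the programme.
Qualification attained during the programme is downstream of the programme. One should not condition on a consequence of treatment, so the overall rates are the right comparison.
The causal difference is the pooled difference: 0.441 − 0.682 = -0.242.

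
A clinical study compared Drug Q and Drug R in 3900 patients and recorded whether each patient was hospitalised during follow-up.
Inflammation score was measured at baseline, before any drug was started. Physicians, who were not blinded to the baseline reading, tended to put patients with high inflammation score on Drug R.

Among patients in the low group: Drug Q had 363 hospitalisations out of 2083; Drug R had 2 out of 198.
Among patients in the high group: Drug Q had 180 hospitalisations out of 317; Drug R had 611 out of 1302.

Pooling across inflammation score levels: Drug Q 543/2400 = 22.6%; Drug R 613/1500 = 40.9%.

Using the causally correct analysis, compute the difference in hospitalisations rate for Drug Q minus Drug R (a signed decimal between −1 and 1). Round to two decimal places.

+0.14

Inflammation score satisfies the back-door criterion: it is not a descendant of the drug, and it blocks the spurious path from drug to outcome. Adjusting for it (i.e., using the within-inflammation score rates) gives the causal effect.
Adjusting over the population distribution of inflammation score: 0.585·(0.174−0.010) + 0.415·(0.568−0.469) = +0.137.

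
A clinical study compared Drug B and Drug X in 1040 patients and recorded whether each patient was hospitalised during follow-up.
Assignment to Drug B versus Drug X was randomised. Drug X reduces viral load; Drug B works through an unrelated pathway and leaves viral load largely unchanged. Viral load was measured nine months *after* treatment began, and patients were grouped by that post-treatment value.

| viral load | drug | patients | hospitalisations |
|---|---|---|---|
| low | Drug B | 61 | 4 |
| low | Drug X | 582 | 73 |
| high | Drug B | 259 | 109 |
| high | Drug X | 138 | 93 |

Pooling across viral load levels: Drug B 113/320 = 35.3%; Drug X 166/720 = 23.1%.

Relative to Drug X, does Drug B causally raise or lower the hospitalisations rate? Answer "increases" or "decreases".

Viral load is downstream of the drug. One should not condition on a consequence of treatment, so the overall rates are the right comparison.
Pooled: Drug B 35.3% vs Drug X 23.1%; Drug X is lower overall.

increases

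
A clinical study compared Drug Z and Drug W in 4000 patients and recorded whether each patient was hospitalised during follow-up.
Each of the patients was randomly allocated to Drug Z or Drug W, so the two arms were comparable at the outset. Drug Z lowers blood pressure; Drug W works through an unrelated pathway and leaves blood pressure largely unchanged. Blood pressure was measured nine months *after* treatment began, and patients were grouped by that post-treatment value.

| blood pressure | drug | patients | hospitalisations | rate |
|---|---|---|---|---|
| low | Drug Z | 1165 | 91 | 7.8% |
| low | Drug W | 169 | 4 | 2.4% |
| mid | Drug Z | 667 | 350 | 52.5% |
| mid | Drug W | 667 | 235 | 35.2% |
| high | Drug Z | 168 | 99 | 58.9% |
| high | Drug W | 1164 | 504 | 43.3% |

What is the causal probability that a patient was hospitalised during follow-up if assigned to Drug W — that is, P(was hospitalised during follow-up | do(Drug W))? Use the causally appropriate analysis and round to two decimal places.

Because the drug influences blood pressure, blood pressure is a post-treatment mediator, not a confounder. Stratifying on it would bias the estimate; the causal effect is the crude pooled difference.
So P(outcome | do(Drug W)) is just the pooled rate for Drug W: 743/2000 = 0.371.

0.37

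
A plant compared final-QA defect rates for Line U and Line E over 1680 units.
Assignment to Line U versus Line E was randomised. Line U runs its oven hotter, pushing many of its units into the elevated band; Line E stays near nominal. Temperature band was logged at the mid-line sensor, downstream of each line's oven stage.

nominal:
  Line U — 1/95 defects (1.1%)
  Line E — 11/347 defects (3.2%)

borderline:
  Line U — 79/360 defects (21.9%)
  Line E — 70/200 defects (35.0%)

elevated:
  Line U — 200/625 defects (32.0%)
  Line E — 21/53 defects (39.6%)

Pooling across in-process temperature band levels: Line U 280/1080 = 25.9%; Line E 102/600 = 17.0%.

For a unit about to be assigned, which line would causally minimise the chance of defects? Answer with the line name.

The stratified and pooled comparisons disagree (Line U wins within each in-process temperature band; Line E wins overall), so the answer turns on the causal role of in-process temperature band.
In-process temperature band is downstream of the line. One should not condition on a consequence of treatment, so the overall rates are the right comparison.
Pooled: Line U 25.9% vs Line E 17.0%; Line E is lower overall.

Line E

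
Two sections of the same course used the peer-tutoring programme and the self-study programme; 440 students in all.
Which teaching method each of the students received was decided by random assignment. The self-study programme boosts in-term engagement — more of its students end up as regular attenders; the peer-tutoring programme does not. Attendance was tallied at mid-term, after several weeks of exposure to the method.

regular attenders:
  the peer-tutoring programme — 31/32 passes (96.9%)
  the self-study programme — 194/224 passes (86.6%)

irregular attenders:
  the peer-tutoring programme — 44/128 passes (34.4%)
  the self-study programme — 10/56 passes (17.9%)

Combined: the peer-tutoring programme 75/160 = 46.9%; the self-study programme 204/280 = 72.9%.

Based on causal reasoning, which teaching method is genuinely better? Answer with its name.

the self-study programme

Mid-term attendance lies on the pathway teaching method → mid-term attendance → outcome, so adjusting for it blocks the indirect effect. For the total causal effect of teaching method, use the unadjusted pooled rates.
Pooled: the peer-tutoring programme 46.9% vs the self-study programme 72.9%; the self-study programme is higher overall.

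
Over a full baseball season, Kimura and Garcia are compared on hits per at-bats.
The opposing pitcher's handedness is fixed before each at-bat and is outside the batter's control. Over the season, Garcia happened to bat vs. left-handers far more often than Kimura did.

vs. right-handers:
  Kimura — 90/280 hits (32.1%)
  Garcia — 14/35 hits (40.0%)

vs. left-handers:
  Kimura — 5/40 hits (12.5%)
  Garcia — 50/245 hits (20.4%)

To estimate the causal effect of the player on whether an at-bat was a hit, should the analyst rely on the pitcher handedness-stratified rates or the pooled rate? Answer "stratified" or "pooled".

stratified

Nothing the player does changes pitcher handedness; the imbalance is an allocation artefact. With pitcher handedness also predicting the outcome, the pooled figure is confounded, and the within-stratum comparison is the causal one.
Within each level — vs. right-handers: 32.1% vs 40.0%; vs. left-handers: 12.5% vs 20.4% — Garcia is higher every time.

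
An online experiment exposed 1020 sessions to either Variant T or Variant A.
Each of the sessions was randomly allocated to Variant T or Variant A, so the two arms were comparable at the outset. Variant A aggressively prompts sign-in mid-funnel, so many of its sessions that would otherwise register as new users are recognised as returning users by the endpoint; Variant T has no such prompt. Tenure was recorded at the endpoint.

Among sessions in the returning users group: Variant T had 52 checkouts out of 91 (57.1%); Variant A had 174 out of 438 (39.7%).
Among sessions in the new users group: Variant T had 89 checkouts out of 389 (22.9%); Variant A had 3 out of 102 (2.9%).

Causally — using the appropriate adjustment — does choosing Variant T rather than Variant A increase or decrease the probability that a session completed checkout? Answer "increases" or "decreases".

The stratified and pooled comparisons disagree (Variant T wins within each user tenure; Variant A wins overall), so the answer turns on the causal role of user tenure.
Because the variant influences user tenure, user tenure is a post-treatment mediator, not a confounder. Stratifying on it would bias the estimate; the causal effect is the crude pooled difference.
Pooled: Variant T 29.4% vs Variant A 32.8%; Variant A is higher overall.

decreases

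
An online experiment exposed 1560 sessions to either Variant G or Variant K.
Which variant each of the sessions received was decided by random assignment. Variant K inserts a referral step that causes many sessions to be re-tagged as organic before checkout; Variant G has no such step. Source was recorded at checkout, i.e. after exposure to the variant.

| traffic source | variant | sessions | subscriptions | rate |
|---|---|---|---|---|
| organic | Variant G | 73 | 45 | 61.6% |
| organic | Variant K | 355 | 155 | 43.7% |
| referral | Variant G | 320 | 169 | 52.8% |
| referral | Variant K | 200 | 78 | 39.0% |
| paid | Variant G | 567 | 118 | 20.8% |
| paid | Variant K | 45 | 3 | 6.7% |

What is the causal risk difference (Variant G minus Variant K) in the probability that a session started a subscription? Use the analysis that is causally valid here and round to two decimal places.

-0.05

The traffic source-specific comparison favours Variant G throughout, but the pooled figures favour Variant K. The question is whether to condition on traffic source.
Traffic source lies on the pathway variant → traffic source → outcome, so adjusting for it blocks the indirect effect. For the total causal effect of variant, use the unadjusted pooled rates.
The causal difference is the pooled difference: 0.346 − 0.393 = -0.048.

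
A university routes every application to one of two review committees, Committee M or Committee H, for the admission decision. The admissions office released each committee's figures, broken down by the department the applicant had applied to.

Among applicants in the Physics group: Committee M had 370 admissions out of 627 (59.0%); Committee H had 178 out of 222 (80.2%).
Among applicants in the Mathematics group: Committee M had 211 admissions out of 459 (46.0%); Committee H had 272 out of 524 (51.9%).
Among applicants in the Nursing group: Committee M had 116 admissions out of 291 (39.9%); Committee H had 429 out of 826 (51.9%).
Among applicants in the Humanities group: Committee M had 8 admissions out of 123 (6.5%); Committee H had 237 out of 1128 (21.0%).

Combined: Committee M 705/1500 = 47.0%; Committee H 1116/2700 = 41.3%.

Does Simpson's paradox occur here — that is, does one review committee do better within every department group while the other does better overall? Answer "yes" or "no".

yes

Within each department level (Physics 59.0% vs 80.2%; Mathematics 46.0% vs 51.9%; Nursing 39.9% vs 51.9%; Humanities 6.5% vs 21.0%), Committee H has the higher rate every time. Pooled: 47.0% vs 41.3% — Committee M has the higher rate overall. The two comparisons disagree.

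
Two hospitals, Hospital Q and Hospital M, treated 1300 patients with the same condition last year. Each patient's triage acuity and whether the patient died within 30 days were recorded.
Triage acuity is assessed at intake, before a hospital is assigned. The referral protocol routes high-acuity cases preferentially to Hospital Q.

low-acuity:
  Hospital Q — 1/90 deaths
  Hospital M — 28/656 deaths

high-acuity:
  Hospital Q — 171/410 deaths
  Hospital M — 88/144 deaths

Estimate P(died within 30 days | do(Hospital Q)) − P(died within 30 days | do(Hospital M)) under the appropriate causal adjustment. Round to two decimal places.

-0.10

Since triage acuity is a pre-existing factor (not a product of the hospital) and it affects the outcome on its own, it is a confounder. The stratified rates, not the pooled rate, identify the causal effect.
Adjusting over the population distribution of triage acuity: 0.574·(0.011−0.043) + 0.426·(0.417−0.611) = -0.101.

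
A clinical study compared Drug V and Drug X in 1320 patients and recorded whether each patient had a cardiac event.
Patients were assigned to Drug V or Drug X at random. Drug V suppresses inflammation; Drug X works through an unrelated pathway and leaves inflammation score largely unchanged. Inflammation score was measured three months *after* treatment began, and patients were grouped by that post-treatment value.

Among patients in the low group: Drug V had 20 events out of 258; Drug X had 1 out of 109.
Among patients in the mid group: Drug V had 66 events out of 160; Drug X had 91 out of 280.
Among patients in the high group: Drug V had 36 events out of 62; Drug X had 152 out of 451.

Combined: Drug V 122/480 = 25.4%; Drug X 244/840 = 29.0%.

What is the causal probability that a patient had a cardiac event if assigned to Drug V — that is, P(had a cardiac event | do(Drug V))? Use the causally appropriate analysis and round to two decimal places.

0.25

The stratified and pooled comparisons disagree (Drug X wins within each inflammation score; Drug V wins overall), so the answer turns on the causal role of inflammation score.
Stratifying would compare drugs among patients the drugs themselves sorted into inflammation score groups — a form of selection on an intermediate. The unconditioned pooled rates give the total causal effect.
So P(outcome | do(Drug V)) is just the pooled rate for Drug V: 122/480 = 0.254.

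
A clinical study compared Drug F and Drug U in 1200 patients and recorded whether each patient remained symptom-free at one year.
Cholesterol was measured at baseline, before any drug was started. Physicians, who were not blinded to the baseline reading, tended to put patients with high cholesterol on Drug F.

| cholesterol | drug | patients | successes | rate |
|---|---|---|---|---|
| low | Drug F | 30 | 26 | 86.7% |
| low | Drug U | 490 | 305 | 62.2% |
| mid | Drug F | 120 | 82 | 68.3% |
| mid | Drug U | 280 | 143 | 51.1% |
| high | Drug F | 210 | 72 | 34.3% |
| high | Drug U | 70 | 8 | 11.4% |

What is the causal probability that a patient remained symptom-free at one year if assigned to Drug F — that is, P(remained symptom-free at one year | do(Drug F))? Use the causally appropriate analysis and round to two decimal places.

0.68

Here cholesterol is a common cause — it drives both which drug a case falls under and the outcome. The crude comparison mixes populations; the stratum-specific rates are the causally relevant ones.
Standardising Drug F to the population cholesterol mix: 0.433·26/30 + 0.333·82/120 + 0.233·72/210 = 0.683.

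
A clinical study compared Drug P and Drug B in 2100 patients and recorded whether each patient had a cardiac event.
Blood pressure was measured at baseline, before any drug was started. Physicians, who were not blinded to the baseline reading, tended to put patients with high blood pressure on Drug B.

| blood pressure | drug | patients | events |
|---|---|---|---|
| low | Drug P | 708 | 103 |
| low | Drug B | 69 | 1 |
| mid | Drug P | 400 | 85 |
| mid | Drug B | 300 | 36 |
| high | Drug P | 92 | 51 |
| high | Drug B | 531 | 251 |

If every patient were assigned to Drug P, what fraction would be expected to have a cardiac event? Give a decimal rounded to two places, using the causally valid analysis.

Here blood pressure is a common cause — it drives both which drug a case falls under and the outcome. The crude comparison mixes populations; the stratum-specific rates are the causally relevant ones.
Standardising Drug P to the population blood pressure mix: 0.370·103/708 + 0.333·85/400 + 0.297·51/92 = 0.289.

0.29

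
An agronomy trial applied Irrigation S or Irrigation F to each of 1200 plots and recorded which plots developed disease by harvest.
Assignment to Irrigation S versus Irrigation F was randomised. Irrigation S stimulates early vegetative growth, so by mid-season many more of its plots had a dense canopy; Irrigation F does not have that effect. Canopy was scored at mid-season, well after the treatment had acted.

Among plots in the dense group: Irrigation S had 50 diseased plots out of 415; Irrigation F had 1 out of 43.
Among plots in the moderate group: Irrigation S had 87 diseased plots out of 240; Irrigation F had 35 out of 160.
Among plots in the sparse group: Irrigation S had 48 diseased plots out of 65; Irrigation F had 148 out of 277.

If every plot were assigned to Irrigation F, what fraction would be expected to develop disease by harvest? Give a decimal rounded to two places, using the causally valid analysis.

0.38

Irrigation F is lower inside every mid-season canopy stratum but Irrigation S is lower in aggregate. Whether to stratify depends on how mid-season canopy relates to the irrigation.
Mid-season canopy is downstream of the irrigation. One should not condition on a consequence of treatment, so the overall rates are the right comparison.
So P(outcome | do(Irrigation F)) is just the pooled rate for Irrigation F: 184/480 = 0.383.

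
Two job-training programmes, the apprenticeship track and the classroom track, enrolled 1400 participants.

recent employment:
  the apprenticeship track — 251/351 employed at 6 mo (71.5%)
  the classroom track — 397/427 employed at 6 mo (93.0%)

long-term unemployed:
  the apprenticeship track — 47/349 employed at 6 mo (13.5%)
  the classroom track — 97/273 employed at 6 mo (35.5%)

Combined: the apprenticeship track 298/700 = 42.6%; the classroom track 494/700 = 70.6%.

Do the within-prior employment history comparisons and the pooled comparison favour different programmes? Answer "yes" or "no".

Within each prior employment history level (recent employment 71.5% vs 93.0%; long-term unemployed 13.5% vs 35.5%), the classroom track has the higher rate every time. Pooled: 42.6% vs 70.6% — the classroom track has the higher rate overall. They agree.

no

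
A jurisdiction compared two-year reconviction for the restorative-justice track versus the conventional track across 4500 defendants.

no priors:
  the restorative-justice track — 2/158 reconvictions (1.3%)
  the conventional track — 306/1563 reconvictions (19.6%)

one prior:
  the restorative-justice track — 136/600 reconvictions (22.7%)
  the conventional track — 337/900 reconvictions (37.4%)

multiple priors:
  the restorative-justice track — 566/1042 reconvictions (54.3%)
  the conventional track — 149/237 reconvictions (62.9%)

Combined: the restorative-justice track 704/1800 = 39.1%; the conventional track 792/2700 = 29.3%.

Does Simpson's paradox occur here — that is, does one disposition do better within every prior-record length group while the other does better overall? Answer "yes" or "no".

yes

Within each prior-record length level (no priors 1.3% vs 19.6%; one prior 22.7% vs 37.4%; multiple priors 54.3% vs 62.9%), the restorative-justice track has the lower rate every time. Pooled: 39.1% vs 29.3% — the conventional track has the lower rate overall. The two comparisons disagree.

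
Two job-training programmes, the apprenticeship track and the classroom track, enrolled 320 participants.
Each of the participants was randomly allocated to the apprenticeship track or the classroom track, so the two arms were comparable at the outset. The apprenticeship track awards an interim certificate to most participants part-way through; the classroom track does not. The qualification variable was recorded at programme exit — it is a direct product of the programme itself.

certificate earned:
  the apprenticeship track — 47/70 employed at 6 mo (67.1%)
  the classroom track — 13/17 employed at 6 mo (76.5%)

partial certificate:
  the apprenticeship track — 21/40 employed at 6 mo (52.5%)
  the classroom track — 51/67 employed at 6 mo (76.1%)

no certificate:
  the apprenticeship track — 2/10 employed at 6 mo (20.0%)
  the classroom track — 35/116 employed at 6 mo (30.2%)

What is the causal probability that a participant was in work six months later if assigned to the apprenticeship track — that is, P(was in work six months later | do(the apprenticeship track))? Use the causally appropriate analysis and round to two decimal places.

0.58

Because the programme influences qualification attained during the programme, qualification attained during the programme is a post-treatment mediator, not a confounder. Stratifying on it would bias the estimate; the causal effect is the crude pooled difference.
So P(outcome | do(the apprenticeship track)) is just the pooled rate for the apprenticeship track: 70/120 = 0.583.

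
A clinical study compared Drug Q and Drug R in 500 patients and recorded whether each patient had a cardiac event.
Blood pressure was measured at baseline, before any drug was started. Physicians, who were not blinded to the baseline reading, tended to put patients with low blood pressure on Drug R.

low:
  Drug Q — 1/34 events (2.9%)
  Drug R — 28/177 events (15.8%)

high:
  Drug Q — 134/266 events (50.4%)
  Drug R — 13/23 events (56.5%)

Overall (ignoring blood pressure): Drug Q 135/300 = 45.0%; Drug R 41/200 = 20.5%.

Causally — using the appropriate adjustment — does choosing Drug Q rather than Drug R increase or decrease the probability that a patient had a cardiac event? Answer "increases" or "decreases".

Since blood pressure is a pre-existing factor (not a product of the drug) and it affects the outcome on its own, it is a confounder. The stratified rates, not the pooled rate, identify the causal effect.
Within each level — low: 2.9% vs 15.8%; high: 50.4% vs 56.5% — Drug Q is lower every time.

decreases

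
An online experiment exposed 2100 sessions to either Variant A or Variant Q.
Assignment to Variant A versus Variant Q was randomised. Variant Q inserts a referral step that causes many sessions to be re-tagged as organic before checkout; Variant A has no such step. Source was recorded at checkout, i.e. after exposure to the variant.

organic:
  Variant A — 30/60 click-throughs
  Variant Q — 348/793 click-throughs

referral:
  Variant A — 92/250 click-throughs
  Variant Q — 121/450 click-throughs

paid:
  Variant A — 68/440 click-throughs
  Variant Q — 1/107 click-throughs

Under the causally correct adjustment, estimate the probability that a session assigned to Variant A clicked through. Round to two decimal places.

Traffic source is downstream of the variant. One should not condition on a consequence of treatment, so the overall rates are the right comparison.
So P(outcome | do(Variant A)) is just the pooled rate for Variant A: 190/750 = 0.253.

0.25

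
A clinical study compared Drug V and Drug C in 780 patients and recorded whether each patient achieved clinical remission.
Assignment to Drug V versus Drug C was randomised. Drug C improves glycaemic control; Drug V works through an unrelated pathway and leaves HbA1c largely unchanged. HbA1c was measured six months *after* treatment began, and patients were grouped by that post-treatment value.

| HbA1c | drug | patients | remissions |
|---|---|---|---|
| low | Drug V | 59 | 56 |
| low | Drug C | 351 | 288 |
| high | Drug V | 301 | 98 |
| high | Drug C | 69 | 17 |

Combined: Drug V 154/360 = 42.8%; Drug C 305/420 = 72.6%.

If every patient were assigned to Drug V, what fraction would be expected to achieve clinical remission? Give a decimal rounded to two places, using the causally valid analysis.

Within every HbA1c level Drug V has the higher rate, yet pooled Drug C does — Simpson's reversal.
The distribution of HbA1c is itself part of what the drug does — it is an intermediate outcome. Holding it fixed would remove that part of the effect; the total effect is the pooled difference.
So P(outcome | do(Drug V)) is just the pooled rate for Drug V: 154/360 = 0.428.

0.43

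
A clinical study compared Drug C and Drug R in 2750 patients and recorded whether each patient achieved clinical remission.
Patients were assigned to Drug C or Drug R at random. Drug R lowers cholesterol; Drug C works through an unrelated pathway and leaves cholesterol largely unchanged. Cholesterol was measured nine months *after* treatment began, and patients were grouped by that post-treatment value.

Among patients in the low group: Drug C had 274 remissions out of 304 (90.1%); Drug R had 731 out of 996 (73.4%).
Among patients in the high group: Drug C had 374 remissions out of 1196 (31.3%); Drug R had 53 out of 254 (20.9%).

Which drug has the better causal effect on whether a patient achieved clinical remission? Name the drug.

Drug R

The stratified and pooled comparisons disagree (Drug C wins within each cholesterol; Drug R wins overall), so the answer turns on the causal role of cholesterol.
The distribution of cholesterol is itself part of what the drug does — it is an intermediate outcome. Holding it fixed would remove that part of the effect; the total effect is the pooled difference.
Pooled: Drug C 43.2% vs Drug R 62.7%; Drug R is higher overall.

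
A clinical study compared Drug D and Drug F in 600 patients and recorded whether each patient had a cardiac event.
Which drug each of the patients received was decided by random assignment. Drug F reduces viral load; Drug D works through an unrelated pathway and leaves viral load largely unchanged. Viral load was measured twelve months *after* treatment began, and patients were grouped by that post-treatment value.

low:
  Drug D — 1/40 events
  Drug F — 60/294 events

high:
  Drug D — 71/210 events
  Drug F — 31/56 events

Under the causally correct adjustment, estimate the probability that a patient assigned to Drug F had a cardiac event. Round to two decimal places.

0.26

The viral load-specific comparison favours Drug D throughout, but the pooled figures favour Drug F. The question is whether to condition on viral load.
Viral load is downstream of the drug. One should not condition on a consequence of treatment, so the overall rates are the right comparison.
So P(outcome | do(Drug F)) is just the pooled rate for Drug F: 91/350 = 0.260.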